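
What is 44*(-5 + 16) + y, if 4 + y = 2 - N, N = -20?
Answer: 502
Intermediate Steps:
y = 18 (y = -4 + (2 - 1*(-20)) = -4 + (2 + 20) = -4 + 22 = 18)
44*(-5 + 16) + y = 44*(-5 + 16) + 18 = 44*11 + 18 = 484 + 18 = 502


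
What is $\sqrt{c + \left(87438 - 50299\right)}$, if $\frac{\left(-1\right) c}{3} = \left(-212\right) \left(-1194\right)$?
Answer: $i \sqrt{722245} \approx 849.85 i$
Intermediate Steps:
$c = -759384$ ($c = - 3 \left(\left(-212\right) \left(-1194\right)\right) = \left(-3\right) 253128 = -759384$)
$\sqrt{c + \left(87438 - 50299\right)} = \sqrt{-759384 + \left(87438 - 50299\right)} = \sqrt{-759384 + 37139} = \sqrt{-722245} = i \sqrt{722245}$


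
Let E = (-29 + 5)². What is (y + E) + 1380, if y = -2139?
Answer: -183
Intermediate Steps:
E = 576 (E = (-24)² = 576)
(y + E) + 1380 = (-2139 + 576) + 1380 = -1563 + 1380 = -183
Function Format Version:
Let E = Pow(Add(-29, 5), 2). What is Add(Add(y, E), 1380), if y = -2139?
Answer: -183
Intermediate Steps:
E = 576 (E = Pow(-24, 2) = 576)
Add(Add(y, E), 1380) = Add(Add(-2139, 576), 1380) = Add(-1563, 1380) = -183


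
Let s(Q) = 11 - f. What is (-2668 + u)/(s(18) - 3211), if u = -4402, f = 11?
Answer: 7070/3211 ≈ 2.2018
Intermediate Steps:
s(Q) = 0 (s(Q) = 11 - 1*11 = 11 - 11 = 0)
(-2668 + u)/(s(18) - 3211) = (-2668 - 4402)/(0 - 3211) = -7070/(-3211) = -7070*(-1/3211) = 7070/3211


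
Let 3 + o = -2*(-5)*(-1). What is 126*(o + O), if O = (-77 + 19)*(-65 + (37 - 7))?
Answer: 254142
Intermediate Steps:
O = 2030 (O = -58*(-65 + 30) = -58*(-35) = 2030)
o = -13 (o = -3 - 2*(-5)*(-1) = -3 + 10*(-1) = -3 - 10 = -13)
126*(o + O) = 126*(-13 + 2030) = 126*2017 = 254142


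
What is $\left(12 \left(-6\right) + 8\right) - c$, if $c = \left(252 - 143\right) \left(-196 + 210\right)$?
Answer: $-1590$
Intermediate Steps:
$c = 1526$ ($c = 109 \cdot 14 = 1526$)
$\left(12 \left(-6\right) + 8\right) - c = \left(12 \left(-6\right) + 8\right) - 1526 = \left(-72 + 8\right) - 1526 = -64 - 1526 = -1590$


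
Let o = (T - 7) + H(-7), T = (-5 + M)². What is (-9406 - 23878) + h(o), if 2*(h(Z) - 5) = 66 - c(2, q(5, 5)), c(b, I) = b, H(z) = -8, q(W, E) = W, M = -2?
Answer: -33247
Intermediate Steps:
T = 49 (T = (-5 - 2)² = (-7)² = 49)
o = 34 (o = (49 - 7) - 8 = 42 - 8 = 34)
h(Z) = 37 (h(Z) = 5 + (66 - 1*2)/2 = 5 + (66 - 2)/2 = 5 + (½)*64 = 5 + 32 = 37)
(-9406 - 23878) + h(o) = (-9406 - 23878) + 37 = -33284 + 37 = -33247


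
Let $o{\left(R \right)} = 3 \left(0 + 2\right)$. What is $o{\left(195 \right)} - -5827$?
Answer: $5833$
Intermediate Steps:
$o{\left(R \right)} = 6$ ($o{\left(R \right)} = 3 \cdot 2 = 6$)
$o{\left(195 \right)} - -5827 = 6 - -5827 = 6 + 5827 = 5833$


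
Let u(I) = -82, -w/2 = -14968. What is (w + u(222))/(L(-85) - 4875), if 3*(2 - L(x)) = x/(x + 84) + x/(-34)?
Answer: -179124/29413 ≈ -6.0900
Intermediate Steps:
w = 29936 (w = -2*(-14968) = 29936)
L(x) = 2 + x/102 - x/(3*(84 + x)) (L(x) = 2 - (x/(x + 84) + x/(-34))/3 = 2 - (x/(84 + x) + x*(-1/34))/3 = 2 - (x/(84 + x) - x/34)/3 = 2 - (-x/34 + x/(84 + x))/3 = 2 + (x/102 - x/(3*(84 + x))) = 2 + x/102 - x/(3*(84 + x)))
(w + u(222))/(L(-85) - 4875) = (29936 - 82)/((17136 + (-85)² + 254*(-85))/(102*(84 - 85)) - 4875) = 29854/((1/102)*(17136 + 7225 - 21590)/(-1) - 4875) = 29854/((1/102)*(-1)*2771 - 4875) = 29854/(-163/6 - 4875) = 29854/(-29413/6) = 29854*(-6/29413) = -179124/29413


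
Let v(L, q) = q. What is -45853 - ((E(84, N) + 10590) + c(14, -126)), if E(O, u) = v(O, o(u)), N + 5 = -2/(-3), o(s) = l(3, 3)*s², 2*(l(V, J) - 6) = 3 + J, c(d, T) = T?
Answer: -56486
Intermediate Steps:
l(V, J) = 15/2 + J/2 (l(V, J) = 6 + (3 + J)/2 = 6 + (3/2 + J/2) = 15/2 + J/2)
o(s) = 9*s² (o(s) = (15/2 + (½)*3)*s² = (15/2 + 3/2)*s² = 9*s²)
N = -13/3 (N = -5 - 2/(-3) = -5 - 2*(-⅓) = -5 + ⅔ = -13/3 ≈ -4.3333)
E(O, u) = 9*u²
-45853 - ((E(84, N) + 10590) + c(14, -126)) = -45853 - ((9*(-13/3)² + 10590) - 126) = -45853 - ((9*(169/9) + 10590) - 126) = -45853 - ((169 + 10590) - 126) = -45853 - (10759 - 126) = -45853 - 1*10633 = -45853 - 10633 = -56486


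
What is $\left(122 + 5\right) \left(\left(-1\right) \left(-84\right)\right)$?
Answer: $10668$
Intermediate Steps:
$\left(122 + 5\right) \left(\left(-1\right) \left(-84\right)\right) = 127 \cdot 84 = 10668$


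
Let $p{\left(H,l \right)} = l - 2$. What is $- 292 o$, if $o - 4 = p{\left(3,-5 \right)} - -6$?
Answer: $-876$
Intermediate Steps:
$p{\left(H,l \right)} = -2 + l$
$o = 3$ ($o = 4 - 1 = 3$)
$- 292 o = \left(-292\right) 3 = -876$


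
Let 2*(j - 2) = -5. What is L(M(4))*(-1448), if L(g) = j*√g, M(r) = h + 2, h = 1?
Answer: 724*√3 ≈ 1254.0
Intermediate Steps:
j = -½ (j = 2 + (½)*(-5) = 2 - 5/2 = -½ ≈ -0.50000)
M(r) = 3 (M(r) = 1 + 2 = 3)
L(g) = -√g/2
L(M(4))*(-1448) = -√3/2*(-1448) = 724*√3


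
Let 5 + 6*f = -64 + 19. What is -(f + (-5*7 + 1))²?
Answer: -16129/9 ≈ -1792.1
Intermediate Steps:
f = -25/3 (f = -⅚ + (-64 + 19)/6 = -⅚ + (⅙)*(-45) = -⅚ - 15/2 = -25/3 ≈ -8.3333)
-(f + (-5*7 + 1))² = -(-25/3 + (-5*7 + 1))² = -(-25/3 + (-35 + 1))² = -(-25/3 - 34)² = -(-127/3)² = -1*16129/9 = -16129/9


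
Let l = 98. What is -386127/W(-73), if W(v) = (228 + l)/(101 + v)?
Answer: -5405778/163 ≈ -33164.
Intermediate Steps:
W(v) = 326/(101 + v) (W(v) = (228 + 98)/(101 + v) = 326/(101 + v))
-386127/W(-73) = -386127/(326/(101 - 73)) = -386127/(326/28) = -386127/(326*(1/28)) = -386127/163/14 = -386127*14/163 = -5405778/163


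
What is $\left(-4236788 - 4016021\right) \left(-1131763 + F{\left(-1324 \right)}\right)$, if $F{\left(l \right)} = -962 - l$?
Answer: $9337236355409$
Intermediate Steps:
$\left(-4236788 - 4016021\right) \left(-1131763 + F{\left(-1324 \right)}\right) = \left(-4236788 - 4016021\right) \left(-1131763 - -362\right) = - 8252809 \left(-1131763 + \left(-962 + 1324\right)\right) = - 8252809 \left(-1131763 + 362\right) = \left(-8252809\right) \left(-1131401\right) = 9337236355409$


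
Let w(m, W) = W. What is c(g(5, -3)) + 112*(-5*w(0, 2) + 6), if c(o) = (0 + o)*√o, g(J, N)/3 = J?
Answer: -448 + 15*√15 ≈ -389.91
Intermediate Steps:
g(J, N) = 3*J
c(o) = o^(3/2) (c(o) = o*√o = o^(3/2))
c(g(5, -3)) + 112*(-5*w(0, 2) + 6) = (3*5)^(3/2) + 112*(-5*2 + 6) = 15^(3/2) + 112*(-10 + 6) = 15*√15 + 112*(-4) = 15*√15 - 448 = -448 + 15*√15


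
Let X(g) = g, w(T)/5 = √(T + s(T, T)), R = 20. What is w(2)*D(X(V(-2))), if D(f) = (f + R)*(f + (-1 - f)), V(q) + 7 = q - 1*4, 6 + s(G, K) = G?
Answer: -35*I*√2 ≈ -49.497*I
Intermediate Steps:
s(G, K) = -6 + G
V(q) = -11 + q (V(q) = -7 + (q - 1*4) = -7 + (q - 4) = -7 + (-4 + q) = -11 + q)
w(T) = 5*√(-6 + 2*T) (w(T) = 5*√(T + (-6 + T)) = 5*√(-6 + 2*T))
D(f) = -20 - f (D(f) = (f + 20)*(f + (-1 - f)) = (20 + f)*(-1) = -20 - f)
w(2)*D(X(V(-2))) = (5*√(-6 + 2*2))*(-20 - (-11 - 2)) = (5*√(-6 + 4))*(-20 - 1*(-13)) = (5*√(-2))*(-20 + 13) = (5*(I*√2))*(-7) = (5*I*√2)*(-7) = -35*I*√2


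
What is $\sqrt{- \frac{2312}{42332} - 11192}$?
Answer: $\frac{i \sqrt{1253508874662}}{10583} \approx 105.79 i$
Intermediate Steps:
$\sqrt{- \frac{2312}{42332} - 11192} = \sqrt{\left(-2312\right) \frac{1}{42332} - 11192} = \sqrt{- \frac{578}{10583} - 11192} = \sqrt{- \frac{118445514}{10583}} = \frac{i \sqrt{1253508874662}}{10583}$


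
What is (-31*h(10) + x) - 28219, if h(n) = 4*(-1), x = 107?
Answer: -27988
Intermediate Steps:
h(n) = -4
(-31*h(10) + x) - 28219 = (-31*(-4) + 107) - 28219 = (124 + 107) - 28219 = 231 - 28219 = -27988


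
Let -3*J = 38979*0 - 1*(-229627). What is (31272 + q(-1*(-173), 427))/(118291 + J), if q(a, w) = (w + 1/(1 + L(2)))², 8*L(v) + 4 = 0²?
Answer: 645939/125246 ≈ 5.1574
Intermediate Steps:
L(v) = -½ (L(v) = -½ + (⅛)*0² = -½ + (⅛)*0 = -½ + 0 = -½)
J = -229627/3 (J = -(38979*0 - 1*(-229627))/3 = -(0 + 229627)/3 = -⅓*229627 = -229627/3 ≈ -76542.)
q(a, w) = (2 + w)² (q(a, w) = (w + 1/(1 - ½))² = (w + 1/(½))² = (w + 2)² = (2 + w)²)
(31272 + q(-1*(-173), 427))/(118291 + J) = (31272 + (2 + 427)²)/(118291 - 229627/3) = (31272 + 429²)/(125246/3) = (31272 + 184041)*(3/125246) = 215313*(3/125246) = 645939/125246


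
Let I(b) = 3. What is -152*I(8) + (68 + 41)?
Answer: -347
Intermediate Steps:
-152*I(8) + (68 + 41) = -152*3 + (68 + 41) = -456 + 109 = -347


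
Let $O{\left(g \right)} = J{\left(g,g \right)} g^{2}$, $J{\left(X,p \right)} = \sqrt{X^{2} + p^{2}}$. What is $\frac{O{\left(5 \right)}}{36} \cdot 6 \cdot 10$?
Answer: $\frac{625 \sqrt{2}}{3} \approx 294.63$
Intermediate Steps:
$O{\left(g \right)} = \sqrt{2} g^{2} \sqrt{g^{2}}$ ($O{\left(g \right)} = \sqrt{g^{2} + g^{2}} g^{2} = \sqrt{2 g^{2}} g^{2} = \sqrt{2} \sqrt{g^{2}} g^{2} = \sqrt{2} g^{2} \sqrt{g^{2}}$)
$\frac{O{\left(5 \right)}}{36} \cdot 6 \cdot 10 = \frac{\sqrt{2} \cdot 5^{2} \sqrt{5^{2}}}{36} \cdot 6 \cdot 10 = \sqrt{2} \cdot 25 \sqrt{25} \cdot \frac{1}{36} \cdot 6 \cdot 10 = \sqrt{2} \cdot 25 \cdot 5 \cdot \frac{1}{36} \cdot 6 \cdot 10 = 125 \sqrt{2} \cdot \frac{1}{36} \cdot 6 \cdot 10 = \frac{125 \sqrt{2}}{36} \cdot 6 \cdot 10 = \frac{125 \sqrt{2}}{6} \cdot 10 = \frac{625 \sqrt{2}}{3}$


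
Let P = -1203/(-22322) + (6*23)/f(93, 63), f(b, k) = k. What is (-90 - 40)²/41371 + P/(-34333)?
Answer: 271945171712575/665825111717766 ≈ 0.40843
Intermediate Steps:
P = 1052075/468762 (P = -1203/(-22322) + (6*23)/63 = -1203*(-1/22322) + 138*(1/63) = 1203/22322 + 46/21 = 1052075/468762 ≈ 2.2444)
(-90 - 40)²/41371 + P/(-34333) = (-90 - 40)²/41371 + (1052075/468762)/(-34333) = (-130)²*(1/41371) + (1052075/468762)*(-1/34333) = 16900*(1/41371) - 1052075/16094005746 = 16900/41371 - 1052075/16094005746 = 271945171712575/665825111717766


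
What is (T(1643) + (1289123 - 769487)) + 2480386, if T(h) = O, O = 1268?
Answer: 3001290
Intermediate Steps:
T(h) = 1268
(T(1643) + (1289123 - 769487)) + 2480386 = (1268 + (1289123 - 769487)) + 2480386 = (1268 + 519636) + 2480386 = 520904 + 2480386 = 3001290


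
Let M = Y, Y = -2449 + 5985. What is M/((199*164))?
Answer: 884/8159 ≈ 0.10835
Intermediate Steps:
Y = 3536
M = 3536
M/((199*164)) = 3536/((199*164)) = 3536/32636 = 3536*(1/32636) = 884/8159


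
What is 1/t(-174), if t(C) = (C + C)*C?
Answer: 1/60552 ≈ 1.6515e-5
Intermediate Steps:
t(C) = 2*C² (t(C) = (2*C)*C = 2*C²)
1/t(-174) = 1/(2*(-174)²) = 1/(2*30276) = 1/60552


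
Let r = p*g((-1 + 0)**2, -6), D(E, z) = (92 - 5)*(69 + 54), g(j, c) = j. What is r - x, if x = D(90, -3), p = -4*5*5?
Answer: -10801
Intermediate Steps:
p = -100 (p = -20*5 = -100)
D(E, z) = 10701 (D(E, z) = 87*123 = 10701)
x = 10701
r = -100 (r = -100*(-1 + 0)**2 = -100*(-1)**2 = -100*1 = -100)
r - x = -100 - 1*10701 = -100 - 10701 = -10801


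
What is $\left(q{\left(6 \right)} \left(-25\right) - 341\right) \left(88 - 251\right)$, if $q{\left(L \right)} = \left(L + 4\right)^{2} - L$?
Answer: $438633$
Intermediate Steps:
$q{\left(L \right)} = \left(4 + L\right)^{2} - L$
$\left(q{\left(6 \right)} \left(-25\right) - 341\right) \left(88 - 251\right) = \left(\left(\left(4 + 6\right)^{2} - 6\right) \left(-25\right) - 341\right) \left(88 - 251\right) = \left(\left(10^{2} - 6\right) \left(-25\right) - 341\right) \left(-163\right) = \left(\left(100 - 6\right) \left(-25\right) - 341\right) \left(-163\right) = \left(94 \left(-25\right) - 341\right) \left(-163\right) = \left(-2350 - 341\right) \left(-163\right) = \left(-2691\right) \left(-163\right) = 438633$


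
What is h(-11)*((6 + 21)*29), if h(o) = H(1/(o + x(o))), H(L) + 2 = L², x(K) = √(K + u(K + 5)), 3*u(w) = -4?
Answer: 8613*(-59*I - 4*√111)/(2*(11*√111 + 163*I)) ≈ -1561.2 + 3.4029*I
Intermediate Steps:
u(w) = -4/3 (u(w) = (⅓)*(-4) = -4/3)
x(K) = √(-4/3 + K) (x(K) = √(K - 4/3) = √(-4/3 + K))
H(L) = -2 + L²
h(o) = -2 + (o + √(-12 + 9*o)/3)⁻² (h(o) = -2 + (1/(o + √(-12 + 9*o)/3))² = -2 + (o + √(-12 + 9*o)/3)⁻²)
h(-11)*((6 + 21)*29) = (-2 + 9/(3*(-11) + √3*√(-4 + 3*(-11)))²)*((6 + 21)*29) = (-2 + 9/(-33 + √3*√(-4 - 33))²)*(27*29) = (-2 + 9/(-33 + √3*√(-37))²)*783 = (-2 + 9/(-33 + √3*(I*√37))²)*783 = (-2 + 9/(-33 + I*√111)²)*783 = -1566 + 7047/(-33 + I*√111)²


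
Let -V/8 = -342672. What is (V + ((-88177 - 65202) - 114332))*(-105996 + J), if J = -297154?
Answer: -997258044750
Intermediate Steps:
V = 2741376 (V = -8*(-342672) = 2741376)
(V + ((-88177 - 65202) - 114332))*(-105996 + J) = (2741376 + ((-88177 - 65202) - 114332))*(-105996 - 297154) = (2741376 + (-153379 - 114332))*(-403150) = (2741376 - 267711)*(-403150) = 2473665*(-403150) = -997258044750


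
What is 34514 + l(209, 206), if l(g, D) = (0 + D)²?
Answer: 76950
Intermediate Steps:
l(g, D) = D²
34514 + l(209, 206) = 34514 + 206² = 34514 + 42436 = 76950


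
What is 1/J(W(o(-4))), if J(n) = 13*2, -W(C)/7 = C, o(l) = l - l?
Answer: 1/26 ≈ 0.038462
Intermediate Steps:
o(l) = 0
W(C) = -7*C
J(n) = 26
1/J(W(o(-4))) = 1/26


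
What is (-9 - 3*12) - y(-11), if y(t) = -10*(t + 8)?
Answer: -75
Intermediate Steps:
y(t) = -80 - 10*t (y(t) = -10*(8 + t) = -80 - 10*t)
(-9 - 3*12) - y(-11) = (-9 - 3*12) - (-80 - 10*(-11)) = (-9 - 36) - (-80 + 110) = -45 - 1*30 = -45 - 30 = -75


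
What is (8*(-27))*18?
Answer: -3888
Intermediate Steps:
(8*(-27))*18 = -216*18 = -3888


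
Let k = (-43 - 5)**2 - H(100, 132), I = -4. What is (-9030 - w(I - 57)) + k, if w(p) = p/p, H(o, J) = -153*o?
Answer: 8573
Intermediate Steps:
w(p) = 1
k = 17604 (k = (-43 - 5)**2 - (-153)*100 = (-48)**2 - 1*(-15300) = 2304 + 15300 = 17604)
(-9030 - w(I - 57)) + k = (-9030 - 1*1) + 17604 = (-9030 - 1) + 17604 = -9031 + 17604 = 8573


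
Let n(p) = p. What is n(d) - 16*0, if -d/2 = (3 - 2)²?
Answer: -2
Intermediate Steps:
d = -2 (d = -2*(3 - 2)² = -2*1² = -2*1 = -2)
n(d) - 16*0 = -2 - 16*0 = -2 + 0 = -2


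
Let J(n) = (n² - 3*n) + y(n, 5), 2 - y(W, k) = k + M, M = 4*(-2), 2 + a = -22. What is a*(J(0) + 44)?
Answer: -1176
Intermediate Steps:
a = -24 (a = -2 - 22 = -24)
M = -8
y(W, k) = 10 - k (y(W, k) = 2 - (k - 8) = 2 - (-8 + k) = 2 + (8 - k) = 10 - k)
J(n) = 5 + n² - 3*n (J(n) = (n² - 3*n) + (10 - 1*5) = (n² - 3*n) + (10 - 5) = (n² - 3*n) + 5 = 5 + n² - 3*n)
a*(J(0) + 44) = -24*((5 + 0² - 3*0) + 44) = -24*((5 + 0 + 0) + 44) = -24*(5 + 44) = -24*49 = -1176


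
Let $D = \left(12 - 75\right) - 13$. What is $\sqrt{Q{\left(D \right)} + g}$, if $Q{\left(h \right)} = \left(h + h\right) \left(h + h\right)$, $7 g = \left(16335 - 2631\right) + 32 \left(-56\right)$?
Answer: $\frac{2 \sqrt{303870}}{7} \approx 157.5$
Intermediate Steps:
$D = -76$ ($D = -63 - 13 = -76$)
$g = \frac{11912}{7}$ ($g = \frac{\left(16335 - 2631\right) + 32 \left(-56\right)}{7} = \frac{13704 - 1792}{7} = \frac{1}{7} \cdot 11912 = \frac{11912}{7} \approx 1701.7$)
$Q{\left(h \right)} = 4 h^{2}$ ($Q{\left(h \right)} = 2 h 2 h = 4 h^{2}$)
$\sqrt{Q{\left(D \right)} + g} = \sqrt{4 \left(-76\right)^{2} + \frac{11912}{7}} = \sqrt{4 \cdot 5776 + \frac{11912}{7}} = \sqrt{23104 + \frac{11912}{7}} = \sqrt{\frac{173640}{7}} = \frac{2 \sqrt{303870}}{7}$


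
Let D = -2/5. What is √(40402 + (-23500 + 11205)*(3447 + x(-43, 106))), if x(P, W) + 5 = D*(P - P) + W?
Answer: I*√43582258 ≈ 6601.7*I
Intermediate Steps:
D = -⅖ (D = -2*⅕ = -⅖ ≈ -0.40000)
x(P, W) = -5 + W (x(P, W) = -5 + (-2*(P - P)/5 + W) = -5 + (-⅖*0 + W) = -5 + (0 + W) = -5 + W)
√(40402 + (-23500 + 11205)*(3447 + x(-43, 106))) = √(40402 + (-23500 + 11205)*(3447 + (-5 + 106))) = √(40402 - 12295*(3447 + 101)) = √(40402 - 12295*3548) = √(40402 - 43622660) = √(-43582258) = I*√43582258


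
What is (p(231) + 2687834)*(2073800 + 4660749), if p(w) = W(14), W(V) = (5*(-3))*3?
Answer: 18101046722161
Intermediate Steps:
W(V) = -45 (W(V) = -15*3 = -45)
p(w) = -45
(p(231) + 2687834)*(2073800 + 4660749) = (-45 + 2687834)*(2073800 + 4660749) = 2687789*6734549 = 18101046722161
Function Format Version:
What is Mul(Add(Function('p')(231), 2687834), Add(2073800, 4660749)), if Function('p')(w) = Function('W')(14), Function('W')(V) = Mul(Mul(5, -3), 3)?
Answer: 18101046722161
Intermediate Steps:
Function('W')(V) = -45 (Function('W')(V) = Mul(-15, 3) = -45)
Function('p')(w) = -45
Mul(Add(Function('p')(231), 2687834), Add(2073800, 4660749)) = Mul(Add(-45, 2687834), Add(2073800, 4660749)) = Mul(2687789, 6734549) = 18101046722161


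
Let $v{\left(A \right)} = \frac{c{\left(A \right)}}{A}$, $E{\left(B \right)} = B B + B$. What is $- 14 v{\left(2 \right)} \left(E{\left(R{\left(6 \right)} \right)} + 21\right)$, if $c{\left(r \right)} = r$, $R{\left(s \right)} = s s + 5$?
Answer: $-24402$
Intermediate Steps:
$R{\left(s \right)} = 5 + s^{2}$ ($R{\left(s \right)} = s^{2} + 5 = 5 + s^{2}$)
$E{\left(B \right)} = B + B^{2}$ ($E{\left(B \right)} = B^{2} + B = B + B^{2}$)
$v{\left(A \right)} = 1$ ($v{\left(A \right)} = \frac{A}{A} = 1$)
$- 14 v{\left(2 \right)} \left(E{\left(R{\left(6 \right)} \right)} + 21\right) = - 14 \cdot 1 \left(\left(5 + 6^{2}\right) \left(1 + \left(5 + 6^{2}\right)\right) + 21\right) = - 14 \cdot 1 \left(\left(5 + 36\right) \left(1 + \left(5 + 36\right)\right) + 21\right) = - 14 \cdot 1 \left(41 \left(1 + 41\right) + 21\right) = - 14 \cdot 1 \left(41 \cdot 42 + 21\right) = - 14 \cdot 1 \left(1722 + 21\right) = - 14 \cdot 1 \cdot 1743 = \left(-14\right) 1743 = -24402$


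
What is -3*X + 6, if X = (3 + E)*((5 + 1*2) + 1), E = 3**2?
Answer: -282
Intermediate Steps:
E = 9
X = 96 (X = (3 + 9)*((5 + 1*2) + 1) = 12*((5 + 2) + 1) = 12*(7 + 1) = 12*8 = 96)
-3*X + 6 = -3*96 + 6 = -288 + 6 = -282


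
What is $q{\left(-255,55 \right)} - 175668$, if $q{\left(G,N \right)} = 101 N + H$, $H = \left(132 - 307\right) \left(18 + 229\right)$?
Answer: $-213338$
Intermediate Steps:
$H = -43225$ ($H = \left(-175\right) 247 = -43225$)
$q{\left(G,N \right)} = -43225 + 101 N$ ($q{\left(G,N \right)} = 101 N - 43225 = -43225 + 101 N$)
$q{\left(-255,55 \right)} - 175668 = \left(-43225 + 101 \cdot 55\right) - 175668 = \left(-43225 + 5555\right) - 175668 = -37670 - 175668 = -213338$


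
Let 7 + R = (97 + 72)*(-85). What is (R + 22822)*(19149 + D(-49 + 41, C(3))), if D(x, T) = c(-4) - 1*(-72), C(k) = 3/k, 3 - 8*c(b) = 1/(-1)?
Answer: 162421675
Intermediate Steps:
c(b) = ½ (c(b) = 3/8 - ⅛/(-1) = 3/8 - ⅛*(-1) = 3/8 + ⅛ = ½)
D(x, T) = 145/2 (D(x, T) = ½ - 1*(-72) = ½ + 72 = 145/2)
R = -14372 (R = -7 + (97 + 72)*(-85) = -7 + 169*(-85) = -7 - 14365 = -14372)
(R + 22822)*(19149 + D(-49 + 41, C(3))) = (-14372 + 22822)*(19149 + 145/2) = 8450*(38443/2) = 162421675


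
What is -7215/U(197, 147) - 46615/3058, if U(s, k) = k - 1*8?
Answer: -205345/3058 ≈ -67.150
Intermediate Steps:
U(s, k) = -8 + k (U(s, k) = k - 8 = -8 + k)
-7215/U(197, 147) - 46615/3058 = -7215/(-8 + 147) - 46615/3058 = -7215/139 - 46615*1/3058 = -7215*1/139 - 46615/3058 = -7215/139 - 46615/3058 = -205345/3058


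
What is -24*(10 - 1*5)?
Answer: -120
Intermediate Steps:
-24*(10 - 1*5) = -24*(10 - 5) = -24*5 = -120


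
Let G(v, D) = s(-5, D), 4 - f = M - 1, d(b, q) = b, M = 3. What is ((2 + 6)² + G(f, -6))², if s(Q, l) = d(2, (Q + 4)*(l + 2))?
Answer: 4356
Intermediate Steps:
s(Q, l) = 2
f = 2 (f = 4 - (3 - 1) = 4 - 1*2 = 4 - 2 = 2)
G(v, D) = 2
((2 + 6)² + G(f, -6))² = ((2 + 6)² + 2)² = (8² + 2)² = (64 + 2)² = 66² = 4356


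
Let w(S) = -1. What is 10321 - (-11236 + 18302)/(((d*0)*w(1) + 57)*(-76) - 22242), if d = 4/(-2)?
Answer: 137138660/13287 ≈ 10321.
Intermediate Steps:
d = -2 (d = 4*(-1/2) = -2)
10321 - (-11236 + 18302)/(((d*0)*w(1) + 57)*(-76) - 22242) = 10321 - (-11236 + 18302)/((-2*0*(-1) + 57)*(-76) - 22242) = 10321 - 7066/((0*(-1) + 57)*(-76) - 22242) = 10321 - 7066/((0 + 57)*(-76) - 22242) = 10321 - 7066/(57*(-76) - 22242) = 10321 - 7066/(-4332 - 22242) = 10321 - 7066/(-26574) = 10321 - 7066*(-1)/26574 = 10321 - 1*(-3533/13287) = 10321 + 3533/13287 = 137138660/13287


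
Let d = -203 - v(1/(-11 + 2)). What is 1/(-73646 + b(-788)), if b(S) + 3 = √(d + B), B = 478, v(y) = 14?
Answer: -73649/5424174940 - 3*√29/5424174940 ≈ -1.3581e-5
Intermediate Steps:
d = -217 (d = -203 - 1*14 = -203 - 14 = -217)
b(S) = -3 + 3*√29 (b(S) = -3 + √(-217 + 478) = -3 + √261 = -3 + 3*√29)
1/(-73646 + b(-788)) = 1/(-73646 + (-3 + 3*√29)) = 1/(-73649 + 3*√29)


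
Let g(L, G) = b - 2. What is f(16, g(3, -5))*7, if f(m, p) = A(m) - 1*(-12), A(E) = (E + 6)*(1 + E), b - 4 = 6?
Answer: 2702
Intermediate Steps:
b = 10 (b = 4 + 6 = 10)
A(E) = (1 + E)*(6 + E) (A(E) = (6 + E)*(1 + E) = (1 + E)*(6 + E))
g(L, G) = 8 (g(L, G) = 10 - 2 = 8)
f(m, p) = 18 + m**2 + 7*m (f(m, p) = (6 + m**2 + 7*m) - 1*(-12) = (6 + m**2 + 7*m) + 12 = 18 + m**2 + 7*m)
f(16, g(3, -5))*7 = (18 + 16**2 + 7*16)*7 = (18 + 256 + 112)*7 = 386*7 = 2702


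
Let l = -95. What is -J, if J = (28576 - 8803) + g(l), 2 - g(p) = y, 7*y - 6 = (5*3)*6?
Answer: -138329/7 ≈ -19761.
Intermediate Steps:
y = 96/7 (y = 6/7 + ((5*3)*6)/7 = 6/7 + (15*6)/7 = 6/7 + (1/7)*90 = 6/7 + 90/7 = 96/7 ≈ 13.714)
g(p) = -82/7 (g(p) = 2 - 1*96/7 = 2 - 96/7 = -82/7)
J = 138329/7 (J = (28576 - 8803) - 82/7 = 19773 - 82/7 = 138329/7 ≈ 19761.)
-J = -1*138329/7 = -138329/7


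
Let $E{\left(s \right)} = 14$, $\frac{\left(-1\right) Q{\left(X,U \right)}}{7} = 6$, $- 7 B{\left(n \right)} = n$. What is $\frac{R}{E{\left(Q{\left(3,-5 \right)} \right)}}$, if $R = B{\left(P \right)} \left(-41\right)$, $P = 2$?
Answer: $\frac{41}{49} \approx 0.83673$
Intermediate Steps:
$B{\left(n \right)} = - \frac{n}{7}$
$Q{\left(X,U \right)} = -42$ ($Q{\left(X,U \right)} = \left(-7\right) 6 = -42$)
$R = \frac{82}{7}$ ($R = \left(- \frac{1}{7}\right) 2 \left(-41\right) = \left(- \frac{2}{7}\right) \left(-41\right) = \frac{82}{7} \approx 11.714$)
$\frac{R}{E{\left(Q{\left(3,-5 \right)} \right)}} = \frac{82}{7 \cdot 14} = \frac{82}{7} \cdot \frac{1}{14} = \frac{41}{49}$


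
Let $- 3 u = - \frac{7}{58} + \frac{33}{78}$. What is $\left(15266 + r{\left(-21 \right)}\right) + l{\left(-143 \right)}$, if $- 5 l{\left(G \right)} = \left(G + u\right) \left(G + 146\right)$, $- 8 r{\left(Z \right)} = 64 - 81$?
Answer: $\frac{231538101}{15080} \approx 15354.0$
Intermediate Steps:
$u = - \frac{38}{377}$ ($u = - \frac{- \frac{7}{58} + \frac{33}{78}}{3} = - \frac{\left(-7\right) \frac{1}{58} + 33 \cdot \frac{1}{78}}{3} = - \frac{- \frac{7}{58} + \frac{11}{26}}{3} = \left(- \frac{1}{3}\right) \frac{114}{377} = - \frac{38}{377} \approx -0.1008$)
$r{\left(Z \right)} = \frac{17}{8}$ ($r{\left(Z \right)} = - \frac{64 - 81}{8} = \left(- \frac{1}{8}\right) \left(-17\right) = \frac{17}{8}$)
$l{\left(G \right)} = - \frac{\left(146 + G\right) \left(- \frac{38}{377} + G\right)}{5}$ ($l{\left(G \right)} = - \frac{\left(G - \frac{38}{377}\right) \left(G + 146\right)}{5} = - \frac{\left(- \frac{38}{377} + G\right) \left(146 + G\right)}{5} = - \frac{\left(146 + G\right) \left(- \frac{38}{377} + G\right)}{5}$)
$\left(15266 + r{\left(-21 \right)}\right) + l{\left(-143 \right)} = \left(15266 + \frac{17}{8}\right) - \left(- \frac{1574224}{377} + \frac{20449}{5}\right) = \frac{122145}{8} + \left(\frac{5548}{1885} + \frac{605044}{145} - \frac{20449}{5}\right) = \frac{122145}{8} + \frac{161847}{1885} = \frac{231538101}{15080}$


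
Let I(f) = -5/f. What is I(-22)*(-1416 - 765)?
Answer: -10905/22 ≈ -495.68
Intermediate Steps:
I(-22)*(-1416 - 765) = (-5/(-22))*(-1416 - 765) = -5*(-1/22)*(-2181) = (5/22)*(-2181) = -10905/22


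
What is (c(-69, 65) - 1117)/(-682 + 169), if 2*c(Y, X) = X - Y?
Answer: 350/171 ≈ 2.0468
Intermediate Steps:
c(Y, X) = X/2 - Y/2 (c(Y, X) = (X - Y)/2 = X/2 - Y/2)
(c(-69, 65) - 1117)/(-682 + 169) = (((½)*65 - ½*(-69)) - 1117)/(-682 + 169) = ((65/2 + 69/2) - 1117)/(-513) = (67 - 1117)*(-1/513) = -1050*(-1/513) = 350/171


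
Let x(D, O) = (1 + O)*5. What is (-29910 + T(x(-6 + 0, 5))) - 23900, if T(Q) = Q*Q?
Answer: -52910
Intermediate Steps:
x(D, O) = 5 + 5*O
T(Q) = Q**2
(-29910 + T(x(-6 + 0, 5))) - 23900 = (-29910 + (5 + 5*5)**2) - 23900 = (-29910 + (5 + 25)**2) - 23900 = (-29910 + 30**2) - 23900 = (-29910 + 900) - 23900 = -29010 - 23900 = -52910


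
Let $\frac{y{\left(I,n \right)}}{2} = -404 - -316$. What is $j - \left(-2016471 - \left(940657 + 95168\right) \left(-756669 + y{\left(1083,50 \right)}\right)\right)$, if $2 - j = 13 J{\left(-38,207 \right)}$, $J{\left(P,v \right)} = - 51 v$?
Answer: $-783956818411$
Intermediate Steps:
$y{\left(I,n \right)} = -176$ ($y{\left(I,n \right)} = 2 \left(-404 - -316\right) = 2 \left(-404 + 316\right) = 2 \left(-88\right) = -176$)
$j = 137243$ ($j = 2 - 13 \left(\left(-51\right) 207\right) = 2 - 13 \left(-10557\right) = 2 - -137241 = 2 + 137241 = 137243$)
$j - \left(-2016471 - \left(940657 + 95168\right) \left(-756669 + y{\left(1083,50 \right)}\right)\right) = 137243 - \left(-2016471 - \left(940657 + 95168\right) \left(-756669 - 176\right)\right) = 137243 - \left(-2016471 - 1035825 \left(-756845\right)\right) = 137243 - \left(-2016471 - -783958972125\right) = 137243 - \left(-2016471 + 783958972125\right) = 137243 - 783956955654 = -783956818411$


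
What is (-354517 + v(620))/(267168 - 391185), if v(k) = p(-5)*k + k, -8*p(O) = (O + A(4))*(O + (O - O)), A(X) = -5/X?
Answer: 2850551/992136 ≈ 2.8731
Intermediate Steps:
p(O) = -O*(-5/4 + O)/8 (p(O) = -(O - 5/4)*(O + (O - O))/8 = -(O - 5*¼)*(O + 0)/8 = -(O - 5/4)*O/8 = -(-5/4 + O)*O/8 = -O*(-5/4 + O)/8)
v(k) = -93*k/32 (v(k) = ((1/32)*(-5)*(5 - 4*(-5)))*k + k = ((1/32)*(-5)*(5 + 20))*k + k = ((1/32)*(-5)*25)*k + k = -125*k/32 + k = -93*k/32)
(-354517 + v(620))/(267168 - 391185) = (-354517 - 93/32*620)/(267168 - 391185) = (-354517 - 14415/8)/(-124017) = -2850551/8*(-1/124017) = 2850551/992136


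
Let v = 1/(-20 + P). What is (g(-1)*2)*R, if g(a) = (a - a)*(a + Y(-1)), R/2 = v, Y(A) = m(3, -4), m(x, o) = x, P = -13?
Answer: 0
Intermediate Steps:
Y(A) = 3
v = -1/33 (v = 1/(-20 - 13) = 1/(-33) = -1/33 ≈ -0.030303)
R = -2/33 (R = 2*(-1/33) = -2/33 ≈ -0.060606)
g(a) = 0 (g(a) = (a - a)*(a + 3) = 0*(3 + a) = 0)
(g(-1)*2)*R = (0*2)*(-2/33) = 0*(-2/33) = 0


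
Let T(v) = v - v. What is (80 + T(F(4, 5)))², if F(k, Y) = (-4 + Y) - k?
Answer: 6400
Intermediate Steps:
F(k, Y) = -4 + Y - k
T(v) = 0
(80 + T(F(4, 5)))² = (80 + 0)² = 80² = 6400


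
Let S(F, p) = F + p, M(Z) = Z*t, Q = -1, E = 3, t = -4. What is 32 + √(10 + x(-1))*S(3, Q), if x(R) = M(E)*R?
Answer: 32 + 2*√22 ≈ 41.381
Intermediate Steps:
M(Z) = -4*Z (M(Z) = Z*(-4) = -4*Z)
x(R) = -12*R (x(R) = (-4*3)*R = -12*R)
32 + √(10 + x(-1))*S(3, Q) = 32 + √(10 - 12*(-1))*(3 - 1) = 32 + √(10 + 12)*2 = 32 + √22*2 = 32 + 2*√22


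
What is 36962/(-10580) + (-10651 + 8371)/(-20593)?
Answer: -368518033/108936970 ≈ -3.3829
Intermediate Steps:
36962/(-10580) + (-10651 + 8371)/(-20593) = 36962*(-1/10580) - 2280*(-1/20593) = -18481/5290 + 2280/20593 = -368518033/108936970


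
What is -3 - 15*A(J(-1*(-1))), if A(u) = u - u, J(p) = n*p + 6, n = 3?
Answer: -3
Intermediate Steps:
J(p) = 6 + 3*p (J(p) = 3*p + 6 = 6 + 3*p)
A(u) = 0
-3 - 15*A(J(-1*(-1))) = -3 - 15*0 = -3 + 0 = -3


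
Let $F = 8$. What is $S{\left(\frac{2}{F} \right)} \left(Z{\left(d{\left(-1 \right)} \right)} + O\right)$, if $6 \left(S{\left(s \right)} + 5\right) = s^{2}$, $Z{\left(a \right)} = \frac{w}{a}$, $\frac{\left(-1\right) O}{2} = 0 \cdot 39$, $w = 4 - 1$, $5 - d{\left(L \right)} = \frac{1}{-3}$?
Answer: $- \frac{1437}{512} \approx -2.8066$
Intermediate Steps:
$d{\left(L \right)} = \frac{16}{3}$ ($d{\left(L \right)} = 5 - \frac{1}{-3} = 5 - - \frac{1}{3} = 5 + \frac{1}{3} = \frac{16}{3}$)
$w = 3$
$O = 0$ ($O = - 2 \cdot 0 \cdot 39 = \left(-2\right) 0 = 0$)
$Z{\left(a \right)} = \frac{3}{a}$
$S{\left(s \right)} = -5 + \frac{s^{2}}{6}$
$S{\left(\frac{2}{F} \right)} \left(Z{\left(d{\left(-1 \right)} \right)} + O\right) = \left(-5 + \frac{\left(\frac{2}{8}\right)^{2}}{6}\right) \left(\frac{3}{\frac{16}{3}} + 0\right) = \left(-5 + \frac{\left(2 \cdot \frac{1}{8}\right)^{2}}{6}\right) \left(3 \cdot \frac{3}{16} + 0\right) = \left(-5 + \frac{1}{6 \cdot 16}\right) \left(\frac{9}{16} + 0\right) = \left(-5 + \frac{1}{6} \cdot \frac{1}{16}\right) \frac{9}{16} = \left(-5 + \frac{1}{96}\right) \frac{9}{16} = \left(- \frac{479}{96}\right) \frac{9}{16} = - \frac{1437}{512}$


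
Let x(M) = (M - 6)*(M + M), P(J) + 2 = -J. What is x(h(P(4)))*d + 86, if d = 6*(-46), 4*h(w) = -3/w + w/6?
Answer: -2693/8 ≈ -336.63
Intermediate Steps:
P(J) = -2 - J
h(w) = -3/(4*w) + w/24 (h(w) = (-3/w + w/6)/4 = -3/(4*w) + w/24)
x(M) = 2*M*(-6 + M) (x(M) = (-6 + M)*(2*M) = 2*M*(-6 + M))
d = -276
x(h(P(4)))*d + 86 = (2*((-18 + (-2 - 1*4)**2)/(24*(-2 - 1*4)))*(-6 + (-18 + (-2 - 1*4)**2)/(24*(-2 - 1*4))))*(-276) + 86 = (2*((-18 + (-2 - 4)**2)/(24*(-2 - 4)))*(-6 + (-18 + (-2 - 4)**2)/(24*(-2 - 4))))*(-276) + 86 = (2*((1/24)*(-18 + (-6)**2)/(-6))*(-6 + (1/24)*(-18 + (-6)**2)/(-6)))*(-276) + 86 = (2*((1/24)*(-1/6)*(-18 + 36))*(-6 + (1/24)*(-1/6)*(-18 + 36)))*(-276) + 86 = (2*((1/24)*(-1/6)*18)*(-6 + (1/24)*(-1/6)*18))*(-276) + 86 = (2*(-1/8)*(-6 - 1/8))*(-276) + 86 = (2*(-1/8)*(-49/8))*(-276) + 86 = (49/32)*(-276) + 86 = -3381/8 + 86 = -2693/8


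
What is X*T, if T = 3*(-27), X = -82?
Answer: 6642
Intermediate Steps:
T = -81
X*T = -82*(-81) = 6642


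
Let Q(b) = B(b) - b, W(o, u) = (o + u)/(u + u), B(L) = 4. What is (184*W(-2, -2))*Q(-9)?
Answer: 2392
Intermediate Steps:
W(o, u) = (o + u)/(2*u) (W(o, u) = (o + u)/((2*u)) = (o + u)*(1/(2*u)) = (o + u)/(2*u))
Q(b) = 4 - b
(184*W(-2, -2))*Q(-9) = (184*((½)*(-2 - 2)/(-2)))*(4 - 1*(-9)) = (184*((½)*(-½)*(-4)))*(4 + 9) = (184*1)*13 = 184*13 = 2392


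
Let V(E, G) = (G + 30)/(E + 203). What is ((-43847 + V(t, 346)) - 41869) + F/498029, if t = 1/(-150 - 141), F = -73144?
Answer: -315209701546039/3677446136 ≈ -85714.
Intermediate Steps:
t = -1/291 (t = 1/(-291) = -1/291 ≈ -0.0034364)
V(E, G) = (30 + G)/(203 + E)
((-43847 + V(t, 346)) - 41869) + F/498029 = ((-43847 + (30 + 346)/(203 - 1/291)) - 41869) - 73144/498029 = ((-43847 + 376/(59072/291)) - 41869) - 73144*1/498029 = ((-43847 + (291/59072)*376) - 41869) - 73144/498029 = ((-43847 + 13677/7384) - 41869) - 73144/498029 = (-323752571/7384 - 41869) - 73144/498029 = -632913267/7384 - 73144/498029 = -315209701546039/3677446136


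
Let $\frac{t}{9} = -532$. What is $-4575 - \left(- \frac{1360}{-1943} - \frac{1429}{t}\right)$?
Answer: $- \frac{42570897527}{9303084} \approx -4576.0$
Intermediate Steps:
$t = -4788$ ($t = 9 \left(-532\right) = -4788$)
$-4575 - \left(- \frac{1360}{-1943} - \frac{1429}{t}\right) = -4575 - \left(- \frac{1360}{-1943} - \frac{1429}{-4788}\right) = -4575 - \left(\left(-1360\right) \left(- \frac{1}{1943}\right) - - \frac{1429}{4788}\right) = -4575 - \left(\frac{1360}{1943} + \frac{1429}{4788}\right) = -4575 - \frac{9288227}{9303084} = - \frac{42570897527}{9303084}$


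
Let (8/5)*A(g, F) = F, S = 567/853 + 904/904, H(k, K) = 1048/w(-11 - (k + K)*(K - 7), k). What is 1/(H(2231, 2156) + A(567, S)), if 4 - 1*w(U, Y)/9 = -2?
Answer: 46062/941869 ≈ 0.048905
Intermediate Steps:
w(U, Y) = 54 (w(U, Y) = 36 - 9*(-2) = 36 + 18 = 54)
H(k, K) = 524/27 (H(k, K) = 1048/54 = 1048*(1/54) = 524/27)
S = 1420/853 (S = 567*(1/853) + 904*(1/904) = 567/853 + 1 = 1420/853 ≈ 1.6647)
A(g, F) = 5*F/8
1/(H(2231, 2156) + A(567, S)) = 1/(524/27 + (5/8)*(1420/853)) = 1/(524/27 + 1775/1706) = 1/(941869/46062) = 46062/941869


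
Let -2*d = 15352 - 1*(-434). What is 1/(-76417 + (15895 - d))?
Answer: -1/52629 ≈ -1.9001e-5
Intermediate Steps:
d = -7893 (d = -(15352 - 1*(-434))/2 = -(15352 + 434)/2 = -½*15786 = -7893)
1/(-76417 + (15895 - d)) = 1/(-76417 + (15895 - 1*(-7893))) = 1/(-76417 + (15895 + 7893)) = 1/(-76417 + 23788) = 1/(-52629) = -1/52629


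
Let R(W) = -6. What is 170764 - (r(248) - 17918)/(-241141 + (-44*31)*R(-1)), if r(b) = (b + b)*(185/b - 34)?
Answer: 39780634736/232957 ≈ 1.7076e+5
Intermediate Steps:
r(b) = 2*b*(-34 + 185/b) (r(b) = (2*b)*(-34 + 185/b) = 2*b*(-34 + 185/b))
170764 - (r(248) - 17918)/(-241141 + (-44*31)*R(-1)) = 170764 - ((370 - 68*248) - 17918)/(-241141 - 44*31*(-6)) = 170764 - ((370 - 16864) - 17918)/(-241141 - 1364*(-6)) = 170764 - (-16494 - 17918)/(-241141 + 8184) = 170764 - (-34412)/(-232957) = 170764 - (-34412)*(-1)/232957 = 170764 - 1*34412/232957 = 170764 - 34412/232957 = 39780634736/232957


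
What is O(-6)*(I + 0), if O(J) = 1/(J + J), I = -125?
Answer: 125/12 ≈ 10.417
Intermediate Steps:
O(J) = 1/(2*J)
O(-6)*(I + 0) = ((½)/(-6))*(-125 + 0) = ((½)*(-⅙))*(-125) = -1/12*(-125) = 125/12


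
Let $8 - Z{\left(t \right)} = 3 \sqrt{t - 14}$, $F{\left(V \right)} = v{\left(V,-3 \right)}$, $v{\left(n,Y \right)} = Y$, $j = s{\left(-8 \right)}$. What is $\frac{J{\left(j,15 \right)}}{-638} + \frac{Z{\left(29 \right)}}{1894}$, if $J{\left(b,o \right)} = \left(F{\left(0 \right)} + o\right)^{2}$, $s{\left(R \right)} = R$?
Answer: $- \frac{66908}{302093} - \frac{3 \sqrt{15}}{1894} \approx -0.22762$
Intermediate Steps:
$j = -8$
$F{\left(V \right)} = -3$
$Z{\left(t \right)} = 8 - 3 \sqrt{-14 + t}$ ($Z{\left(t \right)} = 8 - 3 \sqrt{t - 14} = 8 - 3 \sqrt{-14 + t}$)
$J{\left(b,o \right)} = \left(-3 + o\right)^{2}$
$\frac{J{\left(j,15 \right)}}{-638} + \frac{Z{\left(29 \right)}}{1894} = \frac{\left(-3 + 15\right)^{2}}{-638} + \frac{8 - 3 \sqrt{-14 + 29}}{1894} = 12^{2} \left(- \frac{1}{638}\right) + \left(8 - 3 \sqrt{15}\right) \frac{1}{1894} = 144 \left(- \frac{1}{638}\right) + \left(\frac{4}{947} - \frac{3 \sqrt{15}}{1894}\right) = - \frac{72}{319} + \left(\frac{4}{947} - \frac{3 \sqrt{15}}{1894}\right) = - \frac{66908}{302093} - \frac{3 \sqrt{15}}{1894}$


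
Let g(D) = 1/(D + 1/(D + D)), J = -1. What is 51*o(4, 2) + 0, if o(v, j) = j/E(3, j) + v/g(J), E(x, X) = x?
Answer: -272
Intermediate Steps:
g(D) = 1/(D + 1/(2*D))
o(v, j) = -3*v/2 + j/3 (o(v, j) = j/3 + v/((2*(-1)/(1 + 2*(-1)**2))) = j*(1/3) + v/((2*(-1)/(1 + 2*1))) = j/3 + v/((2*(-1)/(1 + 2))) = j/3 + v/((2*(-1)/3)) = j/3 + v/((2*(-1)*(1/3))) = j/3 + v/(-2/3) = j/3 + v*(-3/2) = j/3 - 3*v/2 = -3*v/2 + j/3)
51*o(4, 2) + 0 = 51*(-3/2*4 + (1/3)*2) + 0 = 51*(-6 + 2/3) + 0 = 51*(-16/3) + 0 = -272 + 0 = -272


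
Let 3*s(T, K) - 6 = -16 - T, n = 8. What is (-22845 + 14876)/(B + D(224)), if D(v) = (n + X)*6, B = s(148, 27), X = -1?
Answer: 23907/32 ≈ 747.09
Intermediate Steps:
s(T, K) = -10/3 - T/3 (s(T, K) = 2 + (-16 - T)/3 = 2 + (-16/3 - T/3) = -10/3 - T/3)
B = -158/3 (B = -10/3 - 1/3*148 = -10/3 - 148/3 = -158/3 ≈ -52.667)
D(v) = 42 (D(v) = (8 - 1)*6 = 7*6 = 42)
(-22845 + 14876)/(B + D(224)) = (-22845 + 14876)/(-158/3 + 42) = -7969/(-32/3) = -7969*(-3/32) = 23907/32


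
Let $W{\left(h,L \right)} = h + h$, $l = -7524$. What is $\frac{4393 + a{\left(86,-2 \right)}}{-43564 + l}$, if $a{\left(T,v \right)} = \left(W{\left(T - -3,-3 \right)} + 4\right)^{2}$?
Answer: $- \frac{37517}{51088} \approx -0.73436$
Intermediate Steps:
$W{\left(h,L \right)} = 2 h$
$a{\left(T,v \right)} = \left(10 + 2 T\right)^{2}$ ($a{\left(T,v \right)} = \left(2 \left(T - -3\right) + 4\right)^{2} = \left(2 \left(T + 3\right) + 4\right)^{2} = \left(2 \left(3 + T\right) + 4\right)^{2} = \left(\left(6 + 2 T\right) + 4\right)^{2} = \left(10 + 2 T\right)^{2}$)
$\frac{4393 + a{\left(86,-2 \right)}}{-43564 + l} = \frac{4393 + 4 \left(5 + 86\right)^{2}}{-43564 - 7524} = \frac{4393 + 4 \cdot 91^{2}}{-51088} = \left(4393 + 4 \cdot 8281\right) \left(- \frac{1}{51088}\right) = \left(4393 + 33124\right) \left(- \frac{1}{51088}\right) = 37517 \left(- \frac{1}{51088}\right) = - \frac{37517}{51088}$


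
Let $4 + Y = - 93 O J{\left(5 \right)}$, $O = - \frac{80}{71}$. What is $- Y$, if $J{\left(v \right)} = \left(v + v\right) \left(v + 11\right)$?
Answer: $- \frac{1190116}{71} \approx -16762.0$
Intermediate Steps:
$O = - \frac{80}{71}$ ($O = \left(-80\right) \frac{1}{71} = - \frac{80}{71} \approx -1.1268$)
$J{\left(v \right)} = 2 v \left(11 + v\right)$
$Y = \frac{1190116}{71}$ ($Y = -4 + \left(-93\right) \left(- \frac{80}{71}\right) 2 \cdot 5 \left(11 + 5\right) = -4 + \frac{7440 \cdot 2 \cdot 5 \cdot 16}{71} = -4 + \frac{7440}{71} \cdot 160 = -4 + \frac{1190400}{71} = \frac{1190116}{71} \approx 16762.0$)
$- Y = \left(-1\right) \frac{1190116}{71} = - \frac{1190116}{71}$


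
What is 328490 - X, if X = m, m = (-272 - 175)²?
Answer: 128681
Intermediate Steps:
m = 199809 (m = (-447)² = 199809)
X = 199809
328490 - X = 328490 - 1*199809 = 328490 - 199809 = 128681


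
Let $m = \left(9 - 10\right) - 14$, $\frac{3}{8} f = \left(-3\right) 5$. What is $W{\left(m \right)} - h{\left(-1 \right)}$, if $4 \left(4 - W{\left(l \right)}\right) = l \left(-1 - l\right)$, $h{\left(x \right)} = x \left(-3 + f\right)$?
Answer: $\frac{27}{2} \approx 13.5$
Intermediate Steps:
$f = -40$ ($f = \frac{8 \left(\left(-3\right) 5\right)}{3} = \frac{8}{3} \left(-15\right) = -40$)
$h{\left(x \right)} = - 43 x$ ($h{\left(x \right)} = x \left(-3 - 40\right) = x \left(-43\right) = - 43 x$)
$m = -15$ ($m = -1 - 14 = -15$)
$W{\left(l \right)} = 4 - \frac{l \left(-1 - l\right)}{4}$
$W{\left(m \right)} - h{\left(-1 \right)} = \left(4 + \frac{1}{4} \left(-15\right) + \frac{\left(-15\right)^{2}}{4}\right) - \left(-43\right) \left(-1\right) = \left(4 - \frac{15}{4} + \frac{1}{4} \cdot 225\right) - 43 = \left(4 - \frac{15}{4} + \frac{225}{4}\right) - 43 = \frac{113}{2} - 43 = \frac{27}{2}$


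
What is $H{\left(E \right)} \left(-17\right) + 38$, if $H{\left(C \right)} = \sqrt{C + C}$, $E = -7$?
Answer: $38 - 17 i \sqrt{14} \approx 38.0 - 63.608 i$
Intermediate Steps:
$H{\left(C \right)} = \sqrt{2} \sqrt{C}$ ($H{\left(C \right)} = \sqrt{2 C} = \sqrt{2} \sqrt{C}$)
$H{\left(E \right)} \left(-17\right) + 38 = \sqrt{2} \sqrt{-7} \left(-17\right) + 38 = \sqrt{2} i \sqrt{7} \left(-17\right) + 38 = i \sqrt{14} \left(-17\right) + 38 = - 17 i \sqrt{14} + 38 = 38 - 17 i \sqrt{14}$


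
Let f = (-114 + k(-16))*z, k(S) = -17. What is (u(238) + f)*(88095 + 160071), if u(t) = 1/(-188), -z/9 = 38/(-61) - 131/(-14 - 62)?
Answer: 17543560572270/54473 ≈ 3.2206e+8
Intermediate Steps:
z = -45927/4636 (z = -9*(38/(-61) - 131/(-14 - 62)) = -9*(38*(-1/61) - 131/(-76)) = -9*(-38/61 - 131*(-1/76)) = -9*(-38/61 + 131/76) = -9*5103/4636 = -45927/4636 ≈ -9.9066)
f = 6016437/4636 (f = (-114 - 17)*(-45927/4636) = -131*(-45927/4636) = 6016437/4636 ≈ 1297.8)
u(t) = -1/188
(u(238) + f)*(88095 + 160071) = (-1/188 + 6016437/4636)*(88095 + 160071) = (70692845/54473)*248166 = 17543560572270/54473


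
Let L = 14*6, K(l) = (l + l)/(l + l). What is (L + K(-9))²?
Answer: 7225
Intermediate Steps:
K(l) = 1 (K(l) = (2*l)/((2*l)) = (2*l)*(1/(2*l)) = 1)
L = 84
(L + K(-9))² = (84 + 1)² = 85² = 7225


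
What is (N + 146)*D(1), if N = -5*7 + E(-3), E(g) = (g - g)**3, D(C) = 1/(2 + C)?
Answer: 37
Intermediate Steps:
E(g) = 0 (E(g) = 0**3 = 0)
N = -35 (N = -5*7 + 0 = -35 + 0 = -35)
(N + 146)*D(1) = (-35 + 146)/(2 + 1) = 111/3 = 111*(1/3) = 37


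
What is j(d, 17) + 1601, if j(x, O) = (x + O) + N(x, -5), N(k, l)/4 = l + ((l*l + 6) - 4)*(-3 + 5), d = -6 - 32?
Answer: 1776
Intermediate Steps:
d = -38
N(k, l) = 16 + 4*l + 8*l**2 (N(k, l) = 4*(l + ((l*l + 6) - 4)*(-3 + 5)) = 4*(l + ((l**2 + 6) - 4)*2) = 4*(l + ((6 + l**2) - 4)*2) = 4*(l + (2 + l**2)*2) = 4*(l + (4 + 2*l**2)) = 4*(4 + l + 2*l**2) = 16 + 4*l + 8*l**2)
j(x, O) = 196 + O + x (j(x, O) = (x + O) + (16 + 4*(-5) + 8*(-5)**2) = (O + x) + (16 - 20 + 8*25) = (O + x) + (16 - 20 + 200) = (O + x) + 196 = 196 + O + x)
j(d, 17) + 1601 = (196 + 17 - 38) + 1601 = 175 + 1601 = 1776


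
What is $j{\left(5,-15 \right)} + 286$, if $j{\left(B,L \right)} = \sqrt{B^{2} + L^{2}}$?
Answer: $286 + 5 \sqrt{10} \approx 301.81$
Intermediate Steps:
$j{\left(5,-15 \right)} + 286 = \sqrt{5^{2} + \left(-15\right)^{2}} + 286 = \sqrt{25 + 225} + 286 = \sqrt{250} + 286 = 5 \sqrt{10} + 286 = 286 + 5 \sqrt{10}$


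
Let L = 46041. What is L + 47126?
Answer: 93167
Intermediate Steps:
L + 47126 = 46041 + 47126 = 93167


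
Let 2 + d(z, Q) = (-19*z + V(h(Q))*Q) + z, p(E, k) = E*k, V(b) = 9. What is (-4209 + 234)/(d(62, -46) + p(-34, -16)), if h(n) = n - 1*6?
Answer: 3975/988 ≈ 4.0233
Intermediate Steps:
h(n) = -6 + n (h(n) = n - 6 = -6 + n)
d(z, Q) = -2 - 18*z + 9*Q (d(z, Q) = -2 + ((-19*z + 9*Q) + z) = -2 + (-18*z + 9*Q) = -2 - 18*z + 9*Q)
(-4209 + 234)/(d(62, -46) + p(-34, -16)) = (-4209 + 234)/((-2 - 18*62 + 9*(-46)) - 34*(-16)) = -3975/((-2 - 1116 - 414) + 544) = -3975/(-1532 + 544) = -3975/(-988) = -3975*(-1/988) = 3975/988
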